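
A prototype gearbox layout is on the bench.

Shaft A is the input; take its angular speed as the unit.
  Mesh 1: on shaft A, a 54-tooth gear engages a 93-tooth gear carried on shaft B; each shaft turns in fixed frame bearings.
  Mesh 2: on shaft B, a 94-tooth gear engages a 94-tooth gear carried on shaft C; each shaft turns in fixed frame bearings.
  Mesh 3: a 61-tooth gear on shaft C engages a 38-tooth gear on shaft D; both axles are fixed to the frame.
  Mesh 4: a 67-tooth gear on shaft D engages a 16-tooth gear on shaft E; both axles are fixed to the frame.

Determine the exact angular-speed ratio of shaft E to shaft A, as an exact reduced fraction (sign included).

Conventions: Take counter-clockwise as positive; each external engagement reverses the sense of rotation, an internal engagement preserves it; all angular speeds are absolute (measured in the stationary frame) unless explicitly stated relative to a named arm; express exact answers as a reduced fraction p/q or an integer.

36783/9424

class = fixed-axis compound train [4 meshes; 4 ratios multiply, 4 sense flips]
mesh 1 [54T→93T]: running ratio 18/31, sense −
mesh 2 [94T→94T]: running ratio 18/31, sense +
mesh 3 [61T→38T]: running ratio 549/589, sense −
mesh 4 [67T→16T]: running ratio 36783/9424, sense +
ω_out/ω_in = 36783/9424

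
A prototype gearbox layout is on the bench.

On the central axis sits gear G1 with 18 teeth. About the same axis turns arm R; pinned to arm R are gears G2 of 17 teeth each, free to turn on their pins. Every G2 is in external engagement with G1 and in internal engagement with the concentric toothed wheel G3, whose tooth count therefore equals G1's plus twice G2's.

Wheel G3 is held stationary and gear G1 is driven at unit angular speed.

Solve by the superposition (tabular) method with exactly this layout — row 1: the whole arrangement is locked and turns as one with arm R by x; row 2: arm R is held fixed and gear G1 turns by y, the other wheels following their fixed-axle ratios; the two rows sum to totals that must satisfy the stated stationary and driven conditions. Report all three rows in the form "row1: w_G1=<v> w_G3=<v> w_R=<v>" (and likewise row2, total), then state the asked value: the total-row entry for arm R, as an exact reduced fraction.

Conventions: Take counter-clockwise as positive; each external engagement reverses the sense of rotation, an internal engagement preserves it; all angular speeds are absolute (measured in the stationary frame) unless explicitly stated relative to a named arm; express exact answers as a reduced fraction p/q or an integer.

row1: w_G1=9/35 w_G3=9/35 w_R=9/35
row2: w_G1=26/35 w_G3=-9/35 w_R=0
total: w_G1=1 w_G3=0 w_R=9/35
asked value: 9/35

recognized (axles ride arm R): planetary set, 18/17/52 teeth
row 1: whole set turns with the arm by x
row 2 (arm held, sun turns y): ω_ring = −(18/52)·y, ω_arm = 0
boundary: total ω_ring = x − (18/52)·y = 0 and total ω_sun = x + y = 1  ⇒  y = 26/35, x = 9/35
row 2 ring = −(18/52)·26/35 = -9/35
totals (row 1 + row 2): sun 9/35 + 26/35 = 1, ring 9/35 + (-9/35) = 0, arm 9/35 + 0 = 9/35
asked cell (total, arm) = 9/35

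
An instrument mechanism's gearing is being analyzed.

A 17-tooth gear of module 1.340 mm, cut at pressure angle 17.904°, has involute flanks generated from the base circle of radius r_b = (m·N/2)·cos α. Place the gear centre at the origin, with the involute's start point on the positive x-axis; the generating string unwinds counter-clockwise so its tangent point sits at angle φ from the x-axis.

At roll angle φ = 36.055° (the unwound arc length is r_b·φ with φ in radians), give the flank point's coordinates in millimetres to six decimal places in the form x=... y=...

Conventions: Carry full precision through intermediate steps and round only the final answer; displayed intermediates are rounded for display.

topology: single-mesh involute geometry — m = 1.340, N = 17
pitch radius r_p = m·N/2 = 1.340·17/2 = 11.390000
base radius r_b = r_p·cos α = 11.390000·cos 17.904° = 10.838416
roll angle φ = 36.055° = 0.62927846 rad
x = r_b·(cos φ + φ·sin φ) = 12.776558
y = r_b·(sin φ − φ·cos φ) = 0.865121

x=12.776558 y=0.865121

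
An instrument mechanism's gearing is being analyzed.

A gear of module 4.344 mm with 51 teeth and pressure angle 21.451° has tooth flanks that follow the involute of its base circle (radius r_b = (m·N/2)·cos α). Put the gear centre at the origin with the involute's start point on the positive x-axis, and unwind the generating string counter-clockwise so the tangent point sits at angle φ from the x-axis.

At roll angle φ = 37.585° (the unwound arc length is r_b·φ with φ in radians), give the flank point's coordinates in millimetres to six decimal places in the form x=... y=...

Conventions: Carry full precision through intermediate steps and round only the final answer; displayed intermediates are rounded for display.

class = single-mesh tooth geometry [base-circle involute, m = 4.344, 51T]
pitch radius r_p = m·N/2 = 4.344·51/2 = 110.772000
base radius r_b = r_p·cos α = 110.772000·cos 21.451° = 103.098897
roll angle φ = 37.585° = 0.65598200 rad
x = r_b·(cos φ + φ·sin φ) = 122.951365
y = r_b·(sin φ − φ·cos φ) = 9.289748

x=122.951365 y=9.289748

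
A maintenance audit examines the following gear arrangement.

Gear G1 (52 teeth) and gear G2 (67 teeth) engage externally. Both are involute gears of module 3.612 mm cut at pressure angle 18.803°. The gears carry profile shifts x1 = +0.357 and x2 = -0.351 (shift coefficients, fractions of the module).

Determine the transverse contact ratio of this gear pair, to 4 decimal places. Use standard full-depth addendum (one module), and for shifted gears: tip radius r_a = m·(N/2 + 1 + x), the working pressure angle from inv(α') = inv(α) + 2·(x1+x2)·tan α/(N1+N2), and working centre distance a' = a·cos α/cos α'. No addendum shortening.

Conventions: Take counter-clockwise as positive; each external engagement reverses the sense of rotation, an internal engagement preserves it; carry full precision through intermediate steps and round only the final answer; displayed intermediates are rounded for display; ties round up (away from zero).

recognized (one external pair, fixed centres): single-mesh tooth geometry, m = 3.612, N1 = 52, N2 = 67
base radii: r_b1 = 88.900141, r_b2 = 114.544412
tip radii: r_a1 = 98.813484, r_a2 = 123.346188
inv(α') = inv(18.803°) + 2·(+0.357-0.351)·tan α/(52+67) = 0.01234627  ⇒  α' = 18.81995°
a' = a·cos α / cos α' = 214.9140·cos 18.803°/cos 18.81995° = 214.935663
action lengths: √(r_a1²−r_b1²) = 43.137798, √(r_a2²−r_b2²) = 45.758713
base pitch p_b = π·m·cos α = 10.741847
CR = (43.137798 + 45.758713 − 214.935663·sin 18.81995°)/10.741847 = 1.820848
contact ratio ≈ 1.8208

1.8208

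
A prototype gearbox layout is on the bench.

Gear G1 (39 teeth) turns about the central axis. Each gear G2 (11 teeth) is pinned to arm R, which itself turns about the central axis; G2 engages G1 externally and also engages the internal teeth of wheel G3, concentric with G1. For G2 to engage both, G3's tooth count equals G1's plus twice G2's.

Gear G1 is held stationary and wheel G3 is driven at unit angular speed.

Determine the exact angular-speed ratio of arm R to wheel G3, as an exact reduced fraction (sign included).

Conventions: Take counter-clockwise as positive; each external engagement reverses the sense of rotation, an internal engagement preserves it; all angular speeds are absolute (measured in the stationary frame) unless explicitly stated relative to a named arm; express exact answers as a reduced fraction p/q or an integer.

class = planetary set [G3 = 39+2·11 = 61; Willis about the carrier]
ring teeth: 39 + 2·11 = 61
39(ω_sun−ω_arm) = −61(ω_ring−ω_arm),  ω_sun = 0, ω_ring = 1
39(0−ω_arm) = −61(1−ω_arm)  ⇒  100·ω_arm = 61  ⇒  ω_arm = 61/100
ω_out/ω_in = 61/100

61/100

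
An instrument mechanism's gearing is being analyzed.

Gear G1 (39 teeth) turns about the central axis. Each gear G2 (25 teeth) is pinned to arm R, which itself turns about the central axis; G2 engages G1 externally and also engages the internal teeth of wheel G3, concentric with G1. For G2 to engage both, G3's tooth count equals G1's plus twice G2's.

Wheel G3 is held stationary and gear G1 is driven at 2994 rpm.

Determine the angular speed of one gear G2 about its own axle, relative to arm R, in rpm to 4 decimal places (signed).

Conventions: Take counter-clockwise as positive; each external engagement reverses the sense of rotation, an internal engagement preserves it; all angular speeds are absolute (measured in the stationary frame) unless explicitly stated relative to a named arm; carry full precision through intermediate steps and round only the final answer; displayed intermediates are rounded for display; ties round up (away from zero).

-3247.5544 rpm

recognized (axles ride arm R): planetary set, 39/25/89 teeth
normalise by the input: solve with ω_sun = 1, then scale by 2994 rpm
ring teeth: 39 + 2·25 = 89
39(ω_sun−ω_arm) = −89(ω_ring−ω_arm),  ω_ring = 0, ω_sun = 1
39(1−ω_arm) = −89(0−ω_arm)  ⇒  128·ω_arm = 39  ⇒  ω_arm = 39/128
sun–planet mesh: 39·(1−39/128) = −25·(ω_p−ω_arm)  ⇒  ω_p−ω_arm = -3471/3200
scale: ω_p−ω_arm = -3471/3200 × 2994 rpm = -3247.5544 rpm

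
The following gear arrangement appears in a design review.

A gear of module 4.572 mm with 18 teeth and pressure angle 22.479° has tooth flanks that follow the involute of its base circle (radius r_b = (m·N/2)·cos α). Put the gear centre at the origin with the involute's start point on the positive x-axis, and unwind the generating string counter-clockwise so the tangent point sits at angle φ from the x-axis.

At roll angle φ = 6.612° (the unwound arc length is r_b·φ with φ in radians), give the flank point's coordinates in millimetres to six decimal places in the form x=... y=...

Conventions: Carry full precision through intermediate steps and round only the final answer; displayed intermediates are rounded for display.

single-mesh involute tooth geometry (18T wheel at module 4.572)
pitch radius r_p = m·N/2 = 4.572·18/2 = 41.148000
base radius r_b = r_p·cos α = 41.148000·cos 22.479° = 38.021564
roll angle φ = 6.612° = 0.11540117 rad
x = r_b·(cos φ + φ·sin φ) = 38.273896
y = r_b·(sin φ − φ·cos φ) = 0.019452

x=38.273896 y=0.019452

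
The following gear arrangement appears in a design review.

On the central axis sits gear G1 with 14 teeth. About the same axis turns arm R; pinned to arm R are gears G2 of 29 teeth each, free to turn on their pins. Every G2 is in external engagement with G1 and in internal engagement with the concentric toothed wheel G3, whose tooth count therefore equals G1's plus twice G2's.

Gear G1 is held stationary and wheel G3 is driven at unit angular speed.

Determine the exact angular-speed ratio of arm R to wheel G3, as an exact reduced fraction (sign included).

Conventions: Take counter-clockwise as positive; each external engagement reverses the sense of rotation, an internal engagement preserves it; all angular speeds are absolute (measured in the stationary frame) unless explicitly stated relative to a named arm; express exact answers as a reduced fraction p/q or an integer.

class = planetary set [G3 = 14+2·29 = 72; Willis about the carrier]
ring teeth: 14 + 2·29 = 72
14(ω_sun−ω_arm) = −72(ω_ring−ω_arm),  ω_sun = 0, ω_ring = 1
14(0−ω_arm) = −72(1−ω_arm)  ⇒  86·ω_arm = 72  ⇒  ω_arm = 36/43
ω_out/ω_in = 36/43

36/43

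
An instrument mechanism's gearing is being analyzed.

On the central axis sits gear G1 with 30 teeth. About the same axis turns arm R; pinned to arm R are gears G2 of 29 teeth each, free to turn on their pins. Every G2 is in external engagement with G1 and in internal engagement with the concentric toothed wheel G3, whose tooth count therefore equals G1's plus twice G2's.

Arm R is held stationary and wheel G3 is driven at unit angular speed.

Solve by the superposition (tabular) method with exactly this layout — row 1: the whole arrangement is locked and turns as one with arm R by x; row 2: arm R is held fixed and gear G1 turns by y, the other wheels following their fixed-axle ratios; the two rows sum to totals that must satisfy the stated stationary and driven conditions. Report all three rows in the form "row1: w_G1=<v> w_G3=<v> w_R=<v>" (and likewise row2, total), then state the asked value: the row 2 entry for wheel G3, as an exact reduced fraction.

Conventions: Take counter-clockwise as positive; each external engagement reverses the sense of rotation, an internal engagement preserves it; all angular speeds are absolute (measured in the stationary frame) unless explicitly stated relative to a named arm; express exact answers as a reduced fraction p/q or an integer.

row1: w_G1=0 w_G3=0 w_R=0
row2: w_G1=-44/15 w_G3=1 w_R=0
total: w_G1=-44/15 w_G3=1 w_R=0
asked value: 1

topology: planetary set — G1 30T / G2 29T / G3 88T, arm = carrier (Willis)
row 1 (train locked, turned with arm): all members turn x
superposition row 2 [arm held]: sun y, ring −(30/88)·y, arm 0
boundary: total ω_arm = x = 0 and total ω_ring = x − (30/88)·y = 1  ⇒  y = -44/15, x = 0
row 2 ring = −(30/88)·(-44/15) = 1
totals (row 1 + row 2): sun 0 + (-44/15) = -44/15, ring 0 + 1 = 1, arm 0 + 0 = 0
asked cell (row2, ring) = 1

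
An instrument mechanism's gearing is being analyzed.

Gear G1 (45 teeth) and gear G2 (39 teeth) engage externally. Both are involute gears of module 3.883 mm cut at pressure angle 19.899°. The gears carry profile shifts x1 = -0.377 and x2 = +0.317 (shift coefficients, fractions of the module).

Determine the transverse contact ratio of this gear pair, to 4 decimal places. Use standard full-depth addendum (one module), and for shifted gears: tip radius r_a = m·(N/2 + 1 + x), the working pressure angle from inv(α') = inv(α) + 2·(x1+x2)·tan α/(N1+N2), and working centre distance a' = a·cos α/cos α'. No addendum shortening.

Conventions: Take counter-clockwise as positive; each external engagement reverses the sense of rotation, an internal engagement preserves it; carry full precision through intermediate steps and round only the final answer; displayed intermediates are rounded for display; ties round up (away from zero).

1.7165

topology: single-mesh involute geometry — m = 3.883, 45T/39T pair
base radii: r_b1 = 82.151142, r_b2 = 71.197656
tip radii: r_a1 = 89.786609, r_a2 = 80.832411
inv(α') = inv(19.899°) + 2·(-0.377+0.317)·tan α/(45+39) = 0.01415503  ⇒  α' = 19.67003°
a' = a·cos α / cos α' = 163.0860·cos 19.899°/cos 19.67003° = 162.851729
action lengths: √(r_a1²−r_b1²) = 36.232927, √(r_a2²−r_b2²) = 38.272345
base pitch p_b = π·m·cos α = 11.470463
CR = (36.232927 + 38.272345 − 162.851729·sin 19.67003°)/11.470463 = 1.716489
contact ratio ≈ 1.7165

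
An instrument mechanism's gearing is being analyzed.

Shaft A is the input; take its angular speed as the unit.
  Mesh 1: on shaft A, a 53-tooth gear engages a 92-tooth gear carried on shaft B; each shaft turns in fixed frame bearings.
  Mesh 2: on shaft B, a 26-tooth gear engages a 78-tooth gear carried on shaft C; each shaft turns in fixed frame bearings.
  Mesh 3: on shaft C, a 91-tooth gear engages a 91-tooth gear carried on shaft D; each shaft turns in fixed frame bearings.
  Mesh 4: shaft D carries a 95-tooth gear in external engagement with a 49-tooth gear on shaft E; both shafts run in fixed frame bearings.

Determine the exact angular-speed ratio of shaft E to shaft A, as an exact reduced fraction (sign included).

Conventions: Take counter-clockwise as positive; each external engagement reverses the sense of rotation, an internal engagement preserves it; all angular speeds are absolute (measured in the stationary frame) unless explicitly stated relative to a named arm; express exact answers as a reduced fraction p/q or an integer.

5035/13524

class = fixed-axis compound train [4 meshes; 4 ratios multiply, 4 sense flips]
mesh 1 [53T→92T]: running ratio 53/92, sense −
mesh 2 [26T→78T]: running ratio 53/276, sense +
mesh 3 [91T→91T]: running ratio 53/276, sense −
mesh 4 [95T→49T]: running ratio 5035/13524, sense +
ω_out/ω_in = 5035/13524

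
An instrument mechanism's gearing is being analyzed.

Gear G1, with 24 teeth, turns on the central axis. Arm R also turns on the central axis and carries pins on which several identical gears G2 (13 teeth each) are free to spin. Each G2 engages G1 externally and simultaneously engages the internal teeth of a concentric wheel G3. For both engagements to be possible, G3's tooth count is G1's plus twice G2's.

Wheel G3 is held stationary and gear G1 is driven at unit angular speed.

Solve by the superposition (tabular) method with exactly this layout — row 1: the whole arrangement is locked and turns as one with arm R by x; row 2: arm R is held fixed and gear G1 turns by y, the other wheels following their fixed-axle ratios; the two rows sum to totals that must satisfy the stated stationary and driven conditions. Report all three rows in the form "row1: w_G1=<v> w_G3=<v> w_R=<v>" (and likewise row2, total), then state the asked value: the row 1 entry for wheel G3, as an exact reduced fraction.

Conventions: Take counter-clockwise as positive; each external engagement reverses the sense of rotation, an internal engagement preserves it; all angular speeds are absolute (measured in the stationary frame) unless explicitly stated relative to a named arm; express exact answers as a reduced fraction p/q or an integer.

row1: w_G1=12/37 w_G3=12/37 w_R=12/37
row2: w_G1=25/37 w_G3=-12/37 w_R=0
total: w_G1=1 w_G3=0 w_R=12/37
asked value: 12/37

planetary set (24T centre, 13T on arm, 50T internal) — Willis relation
superposition row 1 [locked train]: every member turns x
row 2 (arm held, sun turns y): ω_ring = −(24/50)·y, ω_arm = 0
boundary: total ω_ring = x − (24/50)·y = 0 and total ω_sun = x + y = 1  ⇒  y = 25/37, x = 12/37
row 2 ring = −(24/50)·25/37 = -12/37
totals (row 1 + row 2): sun 12/37 + 25/37 = 1, ring 12/37 + (-12/37) = 0, arm 12/37 + 0 = 12/37
asked cell (row1, ring) = 12/37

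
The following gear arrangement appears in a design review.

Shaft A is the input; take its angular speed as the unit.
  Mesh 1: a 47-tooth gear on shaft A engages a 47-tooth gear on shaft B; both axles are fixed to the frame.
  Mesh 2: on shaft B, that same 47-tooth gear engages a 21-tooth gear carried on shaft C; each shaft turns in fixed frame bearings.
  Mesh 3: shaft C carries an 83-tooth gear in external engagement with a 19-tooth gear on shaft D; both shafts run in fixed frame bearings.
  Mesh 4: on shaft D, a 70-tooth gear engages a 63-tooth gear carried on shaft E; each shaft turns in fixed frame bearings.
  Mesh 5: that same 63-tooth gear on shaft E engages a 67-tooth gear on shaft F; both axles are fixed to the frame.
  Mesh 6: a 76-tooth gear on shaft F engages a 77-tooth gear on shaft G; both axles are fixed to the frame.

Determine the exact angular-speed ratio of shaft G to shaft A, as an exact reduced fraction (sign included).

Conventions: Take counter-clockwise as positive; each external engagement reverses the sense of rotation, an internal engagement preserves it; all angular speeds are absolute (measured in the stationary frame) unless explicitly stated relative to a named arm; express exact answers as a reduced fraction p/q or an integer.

156040/15477

class = fixed-axis compound train [6 meshes; 6 ratios multiply, 6 sense flips]
mesh 1 [47T→47T]: running ratio 1, sense −
mesh 2 [47T→21T]: running ratio 47/21, sense +
mesh 3 [83T→19T]: running ratio 3901/399, sense −
mesh 4 [70T→63T]: running ratio 39010/3591, sense +
mesh 5 [63T→67T]: running ratio 39010/3819, sense −
mesh 6 [76T→77T]: running ratio 156040/15477, sense +
ω_out/ω_in = 156040/15477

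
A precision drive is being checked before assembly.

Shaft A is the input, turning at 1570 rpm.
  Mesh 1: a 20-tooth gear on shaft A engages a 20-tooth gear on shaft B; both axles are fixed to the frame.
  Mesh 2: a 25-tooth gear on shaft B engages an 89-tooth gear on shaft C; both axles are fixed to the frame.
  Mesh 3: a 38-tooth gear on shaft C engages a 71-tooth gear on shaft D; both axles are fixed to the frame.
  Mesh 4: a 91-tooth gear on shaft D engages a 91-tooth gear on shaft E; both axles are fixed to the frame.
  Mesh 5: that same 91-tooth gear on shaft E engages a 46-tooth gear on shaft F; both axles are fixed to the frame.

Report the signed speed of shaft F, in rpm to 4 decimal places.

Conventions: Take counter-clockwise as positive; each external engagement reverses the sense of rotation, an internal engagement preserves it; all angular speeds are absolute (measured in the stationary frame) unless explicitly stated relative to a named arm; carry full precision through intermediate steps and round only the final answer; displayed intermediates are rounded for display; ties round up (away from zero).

topology: fixed-axis compound train — 5 meshes, A→F
mesh 1 [20T→20T]: ω = 1570.0000×20/20 = 1570.0000 rpm, sense flips to −
mesh 2 [25T→89T]: ω = 1570.0000×25/89 = 441.0112 rpm, sense flips to +
mesh 3 [38T→71T]: ω = 441.0112×38/71 = 236.0342 rpm, sense flips to −
mesh 4 [91T→91T]: ω = 236.0342×91/91 = 236.0342 rpm, sense flips to +
mesh 5 [91T→46T]: ω = 236.0342×91/46 = 466.9372 rpm, sense flips to −
signed output speed = -466.9372 rpm

-466.9372 rpm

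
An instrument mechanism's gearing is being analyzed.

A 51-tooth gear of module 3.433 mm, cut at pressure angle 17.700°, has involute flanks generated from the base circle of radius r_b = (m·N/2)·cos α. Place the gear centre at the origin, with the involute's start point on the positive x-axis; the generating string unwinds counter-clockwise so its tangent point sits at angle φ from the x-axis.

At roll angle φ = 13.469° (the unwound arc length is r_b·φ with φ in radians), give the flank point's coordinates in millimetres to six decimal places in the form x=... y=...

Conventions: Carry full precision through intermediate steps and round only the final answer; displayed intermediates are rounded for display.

single-mesh involute tooth geometry (51T wheel at module 3.433)
pitch radius r_p = m·N/2 = 3.433·51/2 = 87.541500
base radius r_b = r_p·cos α = 87.541500·cos 17.700° = 83.397415
roll angle φ = 13.469° = 0.23507840 rad
x = r_b·(cos φ + φ·sin φ) = 85.670025
y = r_b·(sin φ − φ·cos φ) = 0.359143

x=85.670025 y=0.359143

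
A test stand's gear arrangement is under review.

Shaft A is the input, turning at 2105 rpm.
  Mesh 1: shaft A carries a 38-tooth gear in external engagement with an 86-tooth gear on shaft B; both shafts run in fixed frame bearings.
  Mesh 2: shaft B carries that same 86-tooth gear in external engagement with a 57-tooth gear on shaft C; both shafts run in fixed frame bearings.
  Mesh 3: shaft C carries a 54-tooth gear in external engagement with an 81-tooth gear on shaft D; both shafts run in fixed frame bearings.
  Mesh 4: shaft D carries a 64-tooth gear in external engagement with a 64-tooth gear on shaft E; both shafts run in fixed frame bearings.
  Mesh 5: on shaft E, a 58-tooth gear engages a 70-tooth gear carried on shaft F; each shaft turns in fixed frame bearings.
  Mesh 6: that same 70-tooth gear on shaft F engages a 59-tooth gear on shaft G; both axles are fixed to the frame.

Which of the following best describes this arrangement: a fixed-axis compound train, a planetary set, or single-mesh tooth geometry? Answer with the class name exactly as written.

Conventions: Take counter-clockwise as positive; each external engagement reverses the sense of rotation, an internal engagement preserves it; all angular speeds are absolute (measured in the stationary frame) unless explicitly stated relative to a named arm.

class = fixed-axis compound train [6 meshes; 6 ratios multiply, 6 sense flips]
classification: fixed-axis compound train

fixed-axis compound train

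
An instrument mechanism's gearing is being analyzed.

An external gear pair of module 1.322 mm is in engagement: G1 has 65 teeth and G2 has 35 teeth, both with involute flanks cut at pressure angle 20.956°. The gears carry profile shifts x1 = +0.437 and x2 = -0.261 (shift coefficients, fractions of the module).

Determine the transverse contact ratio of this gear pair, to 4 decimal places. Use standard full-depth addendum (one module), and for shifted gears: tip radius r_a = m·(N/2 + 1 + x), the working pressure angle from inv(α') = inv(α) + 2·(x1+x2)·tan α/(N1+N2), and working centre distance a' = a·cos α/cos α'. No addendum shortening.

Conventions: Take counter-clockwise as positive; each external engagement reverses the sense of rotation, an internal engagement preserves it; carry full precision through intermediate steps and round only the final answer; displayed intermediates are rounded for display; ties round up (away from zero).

class = single-mesh tooth geometry [involute pair 65T × 35T, m = 1.322]
base radii: r_b1 = 40.123095, r_b2 = 21.604744
tip radii: r_a1 = 44.864714, r_a2 = 24.111958
inv(α') = inv(20.956°) + 2·(+0.437-0.261)·tan α/(65+35) = 0.01858009  ⇒  α' = 21.46871°
a' = a·cos α / cos α' = 66.1000·cos 20.956°/cos 21.46871° = 66.329975
action lengths: √(r_a1²−r_b1²) = 20.074356, √(r_a2²−r_b2²) = 10.706146
base pitch p_b = π·m·cos α = 3.878475
CR = (20.074356 + 10.706146 − 66.329975·sin 21.46871°)/3.878475 = 1.676996
contact ratio ≈ 1.6770

1.6770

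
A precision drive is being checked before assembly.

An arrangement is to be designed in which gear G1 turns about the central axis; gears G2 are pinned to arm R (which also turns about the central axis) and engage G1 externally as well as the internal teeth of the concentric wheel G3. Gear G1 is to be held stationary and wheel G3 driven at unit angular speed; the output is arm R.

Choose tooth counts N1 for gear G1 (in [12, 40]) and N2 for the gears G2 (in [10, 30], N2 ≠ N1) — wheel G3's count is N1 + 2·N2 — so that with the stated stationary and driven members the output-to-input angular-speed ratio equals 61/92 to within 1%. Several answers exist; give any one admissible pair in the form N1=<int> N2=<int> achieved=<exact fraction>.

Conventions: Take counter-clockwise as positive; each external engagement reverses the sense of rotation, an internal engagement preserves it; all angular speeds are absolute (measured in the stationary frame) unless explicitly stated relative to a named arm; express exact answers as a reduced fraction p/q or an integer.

planetary set to be sized for 61/92 (Willis relation)
Willis with ω_sun = 0: ω_arm/ω_ring = N3/(N1+N3); set equal to 61/92  ⇒  N3/N1 = (61/92)/(1 − 61/92) = 61/31
N3 = N1 + 2·N2  ⇒  N2/N1 = (N3/N1 − 1)/2 = (61/31 − 1)/2 = 15/31
smallest multiple with N1 ≥ 12 and N2 ≥ 10: k = 1  ⇒  N1 = 1·31 = 31, N2 = 1·15 = 15 (N1 ≤ 40, N2 ≤ 30, N2 ≠ N1 ✓), N3 = 31 + 2·15 = 61
check: N3/(N1+N3) with N1 = 31, N3 = 61 gives 61/92; |achieved − target| = 0 ≤ 61/9200 ✓

N1=31 N2=15 achieved=61/92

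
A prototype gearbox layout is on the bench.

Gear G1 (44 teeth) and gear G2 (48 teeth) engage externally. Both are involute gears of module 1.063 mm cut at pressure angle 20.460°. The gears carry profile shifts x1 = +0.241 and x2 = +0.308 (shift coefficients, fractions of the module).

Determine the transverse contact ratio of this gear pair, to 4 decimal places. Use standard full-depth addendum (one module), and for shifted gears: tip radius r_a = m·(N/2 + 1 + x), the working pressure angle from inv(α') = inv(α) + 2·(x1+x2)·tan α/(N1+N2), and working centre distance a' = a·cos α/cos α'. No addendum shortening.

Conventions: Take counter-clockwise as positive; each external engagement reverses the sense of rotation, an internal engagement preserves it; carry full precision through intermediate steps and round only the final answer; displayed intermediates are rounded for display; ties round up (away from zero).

recognized (one external pair, fixed centres): single-mesh tooth geometry, m = 1.063, N1 = 44, N2 = 48
base radii: r_b1 = 21.910728, r_b2 = 23.902613
tip radii: r_a1 = 24.705183, r_a2 = 26.902404
inv(α') = inv(20.460°) + 2·(+0.241+0.308)·tan α/(44+48) = 0.02044754  ⇒  α' = 22.13725°
a' = a·cos α / cos α' = 48.8980·cos 20.460°/cos 22.13725° = 49.459291
action lengths: √(r_a1²−r_b1²) = 11.413416, √(r_a2²−r_b2²) = 12.345220
base pitch p_b = π·m·cos α = 3.128845
CR = (11.413416 + 12.345220 − 49.459291·sin 22.13725°)/3.128845 = 1.636725
contact ratio ≈ 1.6367

1.6367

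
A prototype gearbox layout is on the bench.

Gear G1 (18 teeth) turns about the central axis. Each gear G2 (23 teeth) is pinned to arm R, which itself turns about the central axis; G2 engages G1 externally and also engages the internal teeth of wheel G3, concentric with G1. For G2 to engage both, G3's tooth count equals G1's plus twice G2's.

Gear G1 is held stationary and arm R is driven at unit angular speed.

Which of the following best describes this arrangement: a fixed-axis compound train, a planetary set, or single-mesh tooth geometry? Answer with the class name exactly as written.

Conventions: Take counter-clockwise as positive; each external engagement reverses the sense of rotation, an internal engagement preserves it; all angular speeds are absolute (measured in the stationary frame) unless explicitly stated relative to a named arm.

class = planetary set [G3 = 18+2·23 = 64; Willis about the carrier]
classification: planetary set

planetary set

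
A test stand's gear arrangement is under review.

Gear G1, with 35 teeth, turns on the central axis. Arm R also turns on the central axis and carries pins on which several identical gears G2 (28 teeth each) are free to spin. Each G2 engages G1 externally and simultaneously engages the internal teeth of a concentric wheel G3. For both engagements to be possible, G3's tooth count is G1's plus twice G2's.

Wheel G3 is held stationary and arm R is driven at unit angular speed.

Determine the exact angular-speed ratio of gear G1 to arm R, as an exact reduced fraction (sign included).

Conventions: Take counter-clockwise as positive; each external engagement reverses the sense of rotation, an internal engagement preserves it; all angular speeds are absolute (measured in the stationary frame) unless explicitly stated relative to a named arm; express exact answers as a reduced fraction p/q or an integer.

18/5

topology: planetary set — G1 35T / G2 28T / G3 91T, arm = carrier (Willis)
ring teeth: 35 + 2·28 = 91
35(ω_sun−ω_arm) = −91(ω_ring−ω_arm),  ω_ring = 0, ω_arm = 1
ω_sun = 1 − (91/35)(0−1) = 18/5
ω_out/ω_in = 18/5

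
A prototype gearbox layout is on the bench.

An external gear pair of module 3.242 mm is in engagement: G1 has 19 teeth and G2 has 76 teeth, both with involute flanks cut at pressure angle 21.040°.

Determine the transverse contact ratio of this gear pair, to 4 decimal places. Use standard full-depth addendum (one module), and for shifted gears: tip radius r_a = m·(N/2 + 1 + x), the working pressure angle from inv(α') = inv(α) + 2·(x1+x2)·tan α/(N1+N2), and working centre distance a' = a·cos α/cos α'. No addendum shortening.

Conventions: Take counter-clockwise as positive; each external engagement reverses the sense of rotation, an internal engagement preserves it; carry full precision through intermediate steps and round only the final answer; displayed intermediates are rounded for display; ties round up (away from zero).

1.6343

topology: single-mesh involute geometry — m = 3.242, 19T/76T pair
base radii: r_b1 = 28.745631, r_b2 = 114.982524
tip radii: r_a1 = 34.041000, r_a2 = 126.438000
no profile shift: α' = α, a' = a
action lengths: √(r_a1²−r_b1²) = 18.233990, √(r_a2²−r_b2²) = 52.588849
base pitch p_b = π·m·cos α = 9.506007
CR = (18.233990 + 52.588849 − 153.995000·sin 21.04000°)/9.506007 = 1.634294
contact ratio ≈ 1.6343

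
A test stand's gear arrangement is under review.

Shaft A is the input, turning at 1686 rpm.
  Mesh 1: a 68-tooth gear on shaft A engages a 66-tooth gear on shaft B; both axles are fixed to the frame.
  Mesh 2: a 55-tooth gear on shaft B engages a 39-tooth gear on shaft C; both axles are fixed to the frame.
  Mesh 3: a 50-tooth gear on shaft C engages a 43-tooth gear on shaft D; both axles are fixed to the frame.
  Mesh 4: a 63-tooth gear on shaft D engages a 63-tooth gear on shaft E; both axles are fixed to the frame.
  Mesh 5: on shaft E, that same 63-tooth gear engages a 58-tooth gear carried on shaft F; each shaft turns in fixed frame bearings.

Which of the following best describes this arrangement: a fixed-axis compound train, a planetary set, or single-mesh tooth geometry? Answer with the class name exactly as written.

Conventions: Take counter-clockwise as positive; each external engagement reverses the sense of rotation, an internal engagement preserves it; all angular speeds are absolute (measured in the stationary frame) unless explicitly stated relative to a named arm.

fixed-axis compound train

recognized (6 fixed axles, 5 meshes): fixed-axis compound train
classification: fixed-axis compound train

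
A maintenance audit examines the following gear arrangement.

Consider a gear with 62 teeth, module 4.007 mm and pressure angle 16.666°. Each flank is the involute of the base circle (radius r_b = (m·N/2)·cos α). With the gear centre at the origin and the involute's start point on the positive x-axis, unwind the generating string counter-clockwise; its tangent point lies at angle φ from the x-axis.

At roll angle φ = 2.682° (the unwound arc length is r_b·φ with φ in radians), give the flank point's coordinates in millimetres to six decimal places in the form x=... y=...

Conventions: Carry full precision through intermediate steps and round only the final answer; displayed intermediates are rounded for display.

x=119.129299 y=0.004068

recognized (one wheel, involute flank): single-mesh tooth geometry, m = 4.007, N = 62
pitch radius r_p = m·N/2 = 4.007·62/2 = 124.217000
base radius r_b = r_p·cos α = 124.217000·cos 16.666° = 118.998998
roll angle φ = 2.682° = 0.04680973 rad
x = r_b·(cos φ + φ·sin φ) = 119.129299
y = r_b·(sin φ − φ·cos φ) = 0.004068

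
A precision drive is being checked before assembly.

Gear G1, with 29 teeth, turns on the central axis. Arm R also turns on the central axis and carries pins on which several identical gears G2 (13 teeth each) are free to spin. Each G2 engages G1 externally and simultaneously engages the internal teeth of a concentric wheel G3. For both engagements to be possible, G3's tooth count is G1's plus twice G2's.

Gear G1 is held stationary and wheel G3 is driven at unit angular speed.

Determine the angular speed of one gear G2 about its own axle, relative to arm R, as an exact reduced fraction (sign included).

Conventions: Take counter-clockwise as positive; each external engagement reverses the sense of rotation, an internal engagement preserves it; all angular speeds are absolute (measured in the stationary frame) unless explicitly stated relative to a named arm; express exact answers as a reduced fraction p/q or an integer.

1595/1092

class = planetary set [G3 = 29+2·13 = 55; Willis about the carrier]
ring teeth: 29 + 2·13 = 55
29(ω_sun−ω_arm) = −55(ω_ring−ω_arm),  ω_sun = 0, ω_ring = 1
29(0−ω_arm) = −55(1−ω_arm)  ⇒  84·ω_arm = 55  ⇒  ω_arm = 55/84
sun–planet mesh: 29·(0−55/84) = −13·(ω_p−ω_arm)  ⇒  ω_p−ω_arm = 1595/1092
exact speed ratio = 1595/1092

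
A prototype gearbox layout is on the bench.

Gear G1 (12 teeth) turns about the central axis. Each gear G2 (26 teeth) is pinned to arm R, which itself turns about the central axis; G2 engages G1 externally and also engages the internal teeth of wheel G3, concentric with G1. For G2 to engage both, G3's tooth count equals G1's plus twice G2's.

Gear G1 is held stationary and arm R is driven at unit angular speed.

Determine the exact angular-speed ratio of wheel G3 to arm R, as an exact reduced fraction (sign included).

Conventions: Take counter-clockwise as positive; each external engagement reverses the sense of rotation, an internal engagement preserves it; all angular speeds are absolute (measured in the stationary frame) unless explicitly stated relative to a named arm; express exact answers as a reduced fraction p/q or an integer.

19/16

planetary set (12T centre, 26T on arm, 64T internal) — Willis relation
ring teeth: 12 + 2·26 = 64
12(ω_sun−ω_arm) = −64(ω_ring−ω_arm),  ω_sun = 0, ω_arm = 1
ω_ring = 1 − (12/64)(0−1) = 19/16
ω_out/ω_in = 19/16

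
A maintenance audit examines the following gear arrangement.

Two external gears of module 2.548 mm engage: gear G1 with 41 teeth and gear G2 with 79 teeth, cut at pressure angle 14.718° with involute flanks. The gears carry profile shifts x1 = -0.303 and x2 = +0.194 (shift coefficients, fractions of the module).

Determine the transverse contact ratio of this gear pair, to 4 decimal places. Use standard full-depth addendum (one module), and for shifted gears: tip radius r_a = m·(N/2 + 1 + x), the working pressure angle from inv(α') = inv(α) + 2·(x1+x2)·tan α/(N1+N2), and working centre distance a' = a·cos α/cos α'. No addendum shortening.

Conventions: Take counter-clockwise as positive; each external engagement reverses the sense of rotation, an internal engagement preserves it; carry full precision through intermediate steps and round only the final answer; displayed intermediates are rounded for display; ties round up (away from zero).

single-mesh involute tooth geometry (41T engaging 79T at module 2.548)
base radii: r_b1 = 50.520097, r_b2 = 97.343602
tip radii: r_a1 = 54.009956, r_a2 = 103.688312
inv(α') = inv(14.718°) + 2·(-0.303+0.194)·tan α/(41+79) = 0.00532613  ⇒  α' = 14.31006°
a' = a·cos α / cos α' = 152.8800·cos 14.718°/cos 14.31006° = 152.598470
action lengths: √(r_a1²−r_b1²) = 19.099611, √(r_a2²−r_b2²) = 35.713992
base pitch p_b = π·m·cos α = 7.742125
CR = (19.099611 + 35.713992 − 152.598470·sin 14.31006°)/7.742125 = 2.208176
contact ratio ≈ 2.2082

2.2082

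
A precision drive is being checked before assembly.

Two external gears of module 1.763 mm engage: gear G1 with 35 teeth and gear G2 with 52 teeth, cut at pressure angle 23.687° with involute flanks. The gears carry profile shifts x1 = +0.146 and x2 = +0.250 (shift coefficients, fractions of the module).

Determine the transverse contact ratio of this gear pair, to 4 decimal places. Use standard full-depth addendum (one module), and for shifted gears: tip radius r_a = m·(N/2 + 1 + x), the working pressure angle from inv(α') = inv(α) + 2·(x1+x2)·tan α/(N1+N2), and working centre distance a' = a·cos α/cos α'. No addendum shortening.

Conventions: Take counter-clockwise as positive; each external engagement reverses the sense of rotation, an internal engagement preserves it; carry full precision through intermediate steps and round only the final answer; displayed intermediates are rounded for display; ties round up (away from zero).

class = single-mesh tooth geometry [involute pair 35T × 52T, m = 1.763]
base radii: r_b1 = 28.253293, r_b2 = 41.976321
tip radii: r_a1 = 32.872898, r_a2 = 48.041750
inv(α') = inv(23.687°) + 2·(+0.146+0.250)·tan α/(35+52) = 0.02927625  ⇒  α' = 24.81422°
a' = a·cos α / cos α' = 76.6905·cos 23.687°/cos 24.81422° = 77.373228
action lengths: √(r_a1²−r_b1²) = 16.804132, √(r_a2²−r_b2²) = 23.366604
base pitch p_b = π·m·cos α = 5.072019
CR = (16.804132 + 23.366604 − 77.373228·sin 24.81422°)/5.072019 = 1.517924
contact ratio ≈ 1.5179

1.5179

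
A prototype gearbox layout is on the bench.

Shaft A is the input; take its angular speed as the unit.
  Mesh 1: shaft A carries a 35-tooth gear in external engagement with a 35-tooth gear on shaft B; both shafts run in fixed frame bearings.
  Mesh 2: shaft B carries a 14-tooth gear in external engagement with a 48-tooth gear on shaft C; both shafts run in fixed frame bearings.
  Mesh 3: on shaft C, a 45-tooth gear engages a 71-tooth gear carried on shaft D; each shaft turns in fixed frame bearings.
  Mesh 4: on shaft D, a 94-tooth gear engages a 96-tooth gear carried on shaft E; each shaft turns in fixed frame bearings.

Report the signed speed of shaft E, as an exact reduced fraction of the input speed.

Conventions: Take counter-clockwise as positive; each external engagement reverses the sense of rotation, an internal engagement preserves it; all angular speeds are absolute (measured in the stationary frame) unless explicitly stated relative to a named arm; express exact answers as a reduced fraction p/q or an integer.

1645/9088

4-mesh fixed-axis compound train (all bearings frame-fixed)
mesh 1 [35T→35T]: |ω|/ω_in = 1×35/35 = 1, sense flips to −
mesh 2 [14T→48T]: |ω|/ω_in = 1×14/48 = 7/24, sense flips to +
mesh 3 [45T→71T]: |ω|/ω_in = (7/24)×45/71 = 105/568, sense flips to −
mesh 4 [94T→96T]: |ω|/ω_in = (105/568)×94/96 = 1645/9088, sense flips to +
signed output speed (× input speed) = 1645/9088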